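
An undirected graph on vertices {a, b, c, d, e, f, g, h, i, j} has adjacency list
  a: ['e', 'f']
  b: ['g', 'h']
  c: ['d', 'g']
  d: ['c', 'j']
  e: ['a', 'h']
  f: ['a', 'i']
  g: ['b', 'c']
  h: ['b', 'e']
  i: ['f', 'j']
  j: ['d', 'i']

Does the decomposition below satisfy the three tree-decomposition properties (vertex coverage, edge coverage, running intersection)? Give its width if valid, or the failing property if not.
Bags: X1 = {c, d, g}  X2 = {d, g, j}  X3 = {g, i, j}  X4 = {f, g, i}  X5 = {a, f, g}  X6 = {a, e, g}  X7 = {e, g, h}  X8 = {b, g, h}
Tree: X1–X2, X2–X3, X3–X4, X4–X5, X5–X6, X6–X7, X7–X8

Yes; width 2.

Checking the three conditions: (i) the bags cover all of {a, b, c, d, e, f, g, h, i, j}; (ii) for each edge, some bag contains both endpoints; (iii) the bags containing any fixed vertex form a subtree. All hold, so the decomposition is valid with width 3 − 1 = 2.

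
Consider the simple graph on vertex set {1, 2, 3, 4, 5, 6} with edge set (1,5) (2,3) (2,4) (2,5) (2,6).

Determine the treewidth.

1

A width-1 tree decomposition is:
Bags: B1 = {2, 5}  B2 = {1, 5}  B3 = {2, 6}  B4 = {2, 3}  B5 = {2, 4}
Tree: B1–B2, B1–B3, B1–B4, B1–B5
Every bag has size at most 2, so the width is 2 − 1 = 1 and tw(G) ≤ 1. Since G has at least one edge (e.g. 5–2), it is not an edgeless graph, so tw(G) ≥ 1. Hence tw(G) = 1 exactly.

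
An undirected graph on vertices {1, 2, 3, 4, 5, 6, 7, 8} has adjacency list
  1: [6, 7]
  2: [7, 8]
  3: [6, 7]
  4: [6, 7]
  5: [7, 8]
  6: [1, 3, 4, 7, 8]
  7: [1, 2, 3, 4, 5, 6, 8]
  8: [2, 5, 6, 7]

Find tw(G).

2

A width-2 tree decomposition is:
Bags: B1 = {1, 6, 7}  B2 = {6, 7, 8}  B3 = {2, 7, 8}  B4 = {4, 6, 7}  B5 = {5, 7, 8}  B6 = {3, 6, 7}
Tree: B1–B2, B2–B3, B1–B4, B2–B5, B1–B6
Every bag has size at most 3, so the width is 3 − 1 = 2 and tw(G) ≤ 2. On the other hand G contains the 3-clique {2, 7, 8}. A clique must lie in a single bag of any decomposition, so no decomposition can have width below 2. Combining the bounds, tw(G) = 2.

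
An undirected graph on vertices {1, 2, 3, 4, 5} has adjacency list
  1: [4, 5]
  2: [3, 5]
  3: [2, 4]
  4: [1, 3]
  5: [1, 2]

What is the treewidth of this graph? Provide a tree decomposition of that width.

Treewidth 2.
One optimal decomposition is:
Bags: B1 = {1, 4, 5}  B2 = {3, 4, 5}  B3 = {2, 3, 5}
Tree: B1–B2, B2–B3

Every bag has size at most 3, so the width is 3 − 1 = 2 and tw(G) ≤ 2. The edges 5–1–4–3–2–5 form a cycle, so G is not a tree and its treewidth is at least 2. Combining the bounds, tw(G) = 2.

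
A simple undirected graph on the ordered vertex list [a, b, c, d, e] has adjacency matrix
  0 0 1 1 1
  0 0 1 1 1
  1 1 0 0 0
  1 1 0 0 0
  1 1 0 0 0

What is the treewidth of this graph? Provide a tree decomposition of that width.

The largest bag has 3 vertices, giving width 2; this decomposition certifies tw(G) ≤ 2. The edges e–a–c–b–e form a cycle, so G is not a tree and its treewidth is at least 2. The upper and lower bounds meet at 2, so that is the treewidth.

Treewidth 2.
One such decomposition:
Bags: B1 = {a, b, e}  B2 = {a, b, c}  B3 = {a, b, d}
Tree: B1–B2, B2–B3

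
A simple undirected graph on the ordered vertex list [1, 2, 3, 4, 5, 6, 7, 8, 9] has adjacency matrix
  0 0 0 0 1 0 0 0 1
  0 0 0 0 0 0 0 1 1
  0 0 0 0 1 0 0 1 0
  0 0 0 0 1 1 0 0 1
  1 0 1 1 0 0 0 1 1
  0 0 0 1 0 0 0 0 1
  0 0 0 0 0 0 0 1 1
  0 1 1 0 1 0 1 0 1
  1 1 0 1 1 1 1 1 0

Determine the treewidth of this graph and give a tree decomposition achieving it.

Each bag holds 3 vertices, so the decomposition has width 2, which upper-bounds the treewidth. On the other hand G contains the 3-clique {2, 8, 9}. A clique must lie in a single bag of any decomposition, so no decomposition can have width below 2. Combining the bounds, tw(G) = 2.

Treewidth 2.
Bags: B1 = {1, 5, 9}  B2 = {5, 8, 9}  B3 = {4, 5, 9}  B4 = {3, 5, 8}  B5 = {4, 6, 9}  B6 = {2, 8, 9}  B7 = {7, 8, 9}
Tree: B1–B2, B1–B3, B2–B4, B3–B5, B2–B6, B6–B7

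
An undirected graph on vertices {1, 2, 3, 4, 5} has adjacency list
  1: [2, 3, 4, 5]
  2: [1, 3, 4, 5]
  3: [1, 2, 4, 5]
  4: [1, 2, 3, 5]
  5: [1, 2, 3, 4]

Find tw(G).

A width-4 tree decomposition is:
Bags: B1 = {1, 2, 3, 4, 5}
Tree: (single bag)
A single bag containing all 5 vertices is trivially a valid decomposition of width 4. On the other hand G contains the 5-clique {1, 2, 3, 4, 5}. A clique must lie in a single bag of any decomposition, so no decomposition can have width below 4. Combining the bounds, tw(G) = 4.

4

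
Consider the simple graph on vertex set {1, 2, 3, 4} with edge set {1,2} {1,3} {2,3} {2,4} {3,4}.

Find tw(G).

2

A width-2 tree decomposition is:
Bags: B1 = {1, 2, 3}  B2 = {2, 3, 4}
Tree: B1–B2
Each bag holds 3 vertices, so the decomposition has width 2, which upper-bounds the treewidth. For the lower bound, the 3 vertices {1, 2, 3} are pairwise adjacent, and any tree decomposition puts a clique entirely inside one bag — forcing width ≥ 2. Hence tw(G) = 2 exactly.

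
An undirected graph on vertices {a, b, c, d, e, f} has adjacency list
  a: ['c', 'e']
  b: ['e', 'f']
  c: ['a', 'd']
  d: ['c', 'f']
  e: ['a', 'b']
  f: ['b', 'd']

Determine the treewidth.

A width-2 tree decomposition is:
Bags: B1 = {a, b, e}  B2 = {a, b, f}  B3 = {a, d, f}  B4 = {a, c, d}
Tree: B1–B2, B2–B3, B3–B4
The largest bag has 3 vertices, giving width 2; this decomposition certifies tw(G) ≤ 2. For the lower bound, G contains the cycle a–e–b–f–d–c–a, so G is not a forest; only forests have treewidth ≤ 1, hence tw(G) ≥ 2. Combining the bounds, tw(G) = 2.

2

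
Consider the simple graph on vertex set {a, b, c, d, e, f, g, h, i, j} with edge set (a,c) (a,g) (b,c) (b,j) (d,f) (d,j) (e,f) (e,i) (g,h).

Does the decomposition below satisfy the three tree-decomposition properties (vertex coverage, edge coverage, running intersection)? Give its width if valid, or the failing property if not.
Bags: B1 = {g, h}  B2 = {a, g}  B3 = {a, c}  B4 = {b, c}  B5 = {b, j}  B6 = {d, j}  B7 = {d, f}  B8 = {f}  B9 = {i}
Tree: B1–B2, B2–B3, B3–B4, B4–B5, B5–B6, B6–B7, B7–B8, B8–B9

A tree decomposition must satisfy three properties: every vertex lies in some bag; for every edge, both endpoints lie together in some bag; and for every vertex, the bags containing it form a connected subtree. Here vertex e appears in no bag, so the decomposition is invalid.

No — vertex e appears in no bag.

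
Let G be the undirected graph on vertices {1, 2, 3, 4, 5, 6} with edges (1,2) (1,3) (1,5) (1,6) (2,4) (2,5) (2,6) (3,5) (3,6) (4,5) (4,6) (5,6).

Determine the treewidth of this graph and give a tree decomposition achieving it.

Treewidth 3.
One such decomposition:
Bags: B1 = {1, 2, 5, 6}  B2 = {2, 4, 5, 6}  B3 = {1, 3, 5, 6}
Tree: B1–B2, B1–B3

Every bag has size at most 4, so the width is 4 − 1 = 3 and tw(G) ≤ 3. For the lower bound, the 4 vertices {1, 2, 5, 6} are pairwise adjacent, and any tree decomposition puts a clique entirely inside one bag — forcing width ≥ 3. Hence tw(G) = 3 exactly.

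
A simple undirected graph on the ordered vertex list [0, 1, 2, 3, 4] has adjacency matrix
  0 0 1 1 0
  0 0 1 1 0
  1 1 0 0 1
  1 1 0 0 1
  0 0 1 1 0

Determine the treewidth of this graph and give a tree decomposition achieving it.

Treewidth 2.
One optimal decomposition is:
Bags: B1 = {0, 2, 3}  B2 = {1, 2, 3}  B3 = {2, 3, 4}
Tree: B1–B2, B2–B3

The largest bag has 3 vertices, giving width 2; this decomposition certifies tw(G) ≤ 2. For the lower bound, G contains the cycle 0–2–1–3–0, so G is not a forest; only forests have treewidth ≤ 1, hence tw(G) ≥ 2. Therefore the treewidth is 2.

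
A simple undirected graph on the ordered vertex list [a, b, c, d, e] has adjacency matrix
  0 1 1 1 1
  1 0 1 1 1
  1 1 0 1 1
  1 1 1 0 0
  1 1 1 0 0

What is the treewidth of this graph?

3

A width-3 tree decomposition is:
Bags: B1 = {a, b, c, e}  B2 = {a, b, c, d}
Tree: B1–B2
The largest bag has 4 vertices, giving width 3; this decomposition certifies tw(G) ≤ 3. On the other hand G contains the 4-clique {a, b, c, d}. A clique must lie in a single bag of any decomposition, so no decomposition can have width below 3. The upper and lower bounds meet at 3, so that is the treewidth.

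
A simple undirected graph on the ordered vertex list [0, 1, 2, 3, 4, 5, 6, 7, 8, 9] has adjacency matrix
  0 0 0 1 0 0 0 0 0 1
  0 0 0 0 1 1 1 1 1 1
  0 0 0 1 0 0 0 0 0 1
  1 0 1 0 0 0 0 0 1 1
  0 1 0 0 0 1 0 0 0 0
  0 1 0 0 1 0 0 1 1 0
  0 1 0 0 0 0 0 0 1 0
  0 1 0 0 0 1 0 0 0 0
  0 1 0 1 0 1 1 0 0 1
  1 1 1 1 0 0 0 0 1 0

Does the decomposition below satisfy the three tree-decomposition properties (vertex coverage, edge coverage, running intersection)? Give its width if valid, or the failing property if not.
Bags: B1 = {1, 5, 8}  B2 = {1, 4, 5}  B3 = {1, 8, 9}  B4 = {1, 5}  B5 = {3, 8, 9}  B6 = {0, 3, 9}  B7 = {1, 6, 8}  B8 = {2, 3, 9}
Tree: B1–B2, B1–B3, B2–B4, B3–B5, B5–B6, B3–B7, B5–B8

A tree decomposition must satisfy three properties: every vertex lies in some bag; for every edge, both endpoints lie together in some bag; and for every vertex, the bags containing it form a connected subtree. Here vertex 7 appears in no bag, so the decomposition is invalid.

No — vertex 7 appears in no bag.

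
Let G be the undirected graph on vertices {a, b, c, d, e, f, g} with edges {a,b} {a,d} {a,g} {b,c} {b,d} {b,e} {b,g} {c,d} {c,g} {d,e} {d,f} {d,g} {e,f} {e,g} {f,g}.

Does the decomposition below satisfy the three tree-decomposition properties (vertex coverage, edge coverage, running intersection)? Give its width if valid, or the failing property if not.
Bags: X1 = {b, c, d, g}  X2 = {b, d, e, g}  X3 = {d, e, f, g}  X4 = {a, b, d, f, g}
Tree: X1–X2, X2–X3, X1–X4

No — bags containing vertex f are not connected in the tree.

A tree decomposition must satisfy three properties: every vertex lies in some bag; for every edge, both endpoints lie together in some bag; and for every vertex, the bags containing it form a connected subtree. Here bags containing vertex f are not connected in the tree, so the decomposition is invalid.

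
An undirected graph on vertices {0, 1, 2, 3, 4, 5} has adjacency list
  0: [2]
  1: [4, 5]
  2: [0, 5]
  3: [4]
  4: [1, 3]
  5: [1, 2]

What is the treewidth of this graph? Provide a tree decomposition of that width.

Each bag holds 2 vertices, so the decomposition has width 1, which upper-bounds the treewidth. Any graph with an edge has treewidth ≥ 1, and G has the edge 0–2. Therefore the treewidth is 1.

Treewidth 1.
Bags: B1 = {0, 2}  B2 = {2, 5}  B3 = {1, 5}  B4 = {1, 4}  B5 = {3, 4}
Tree: B1–B2, B2–B3, B3–B4, B4–B5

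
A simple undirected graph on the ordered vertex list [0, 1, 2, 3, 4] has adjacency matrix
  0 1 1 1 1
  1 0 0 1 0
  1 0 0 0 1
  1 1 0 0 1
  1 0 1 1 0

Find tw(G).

2

A width-2 tree decomposition is:
Bags: B1 = {0, 3, 4}  B2 = {0, 1, 3}  B3 = {0, 2, 4}
Tree: B1–B2, B1–B3
Each bag holds 3 vertices, so the decomposition has width 2, which upper-bounds the treewidth. Conversely, {0, 2, 4} is a clique of size 3, and the vertices of any clique must share a bag in every tree decomposition; so some bag has ≥ 3 vertices and tw(G) ≥ 2. Combining the bounds, tw(G) = 2.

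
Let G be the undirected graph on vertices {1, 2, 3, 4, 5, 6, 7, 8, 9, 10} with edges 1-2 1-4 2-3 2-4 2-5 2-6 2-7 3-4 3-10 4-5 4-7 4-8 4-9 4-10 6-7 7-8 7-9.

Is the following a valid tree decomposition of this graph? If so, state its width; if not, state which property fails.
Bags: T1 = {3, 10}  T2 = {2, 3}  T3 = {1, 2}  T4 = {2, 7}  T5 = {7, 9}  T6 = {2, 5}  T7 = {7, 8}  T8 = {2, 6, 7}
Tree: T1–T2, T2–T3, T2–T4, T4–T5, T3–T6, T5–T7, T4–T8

No — vertex 4 appears in no bag.

A tree decomposition must satisfy three properties: every vertex lies in some bag; for every edge, both endpoints lie together in some bag; and for every vertex, the bags containing it form a connected subtree. Here vertex 4 appears in no bag, so the decomposition is invalid.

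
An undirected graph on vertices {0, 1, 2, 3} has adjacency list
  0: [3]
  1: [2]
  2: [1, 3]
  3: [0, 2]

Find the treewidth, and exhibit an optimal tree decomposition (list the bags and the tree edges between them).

Treewidth 1.
One optimal decomposition is:
Bags: B1 = {0, 3}  B2 = {2, 3}  B3 = {1, 2}
Tree: B1–B2, B2–B3

The largest bag has 2 vertices, giving width 1; this decomposition certifies tw(G) ≤ 1. Since G has at least one edge (e.g. 0–3), it is not an edgeless graph, so tw(G) ≥ 1. The upper and lower bounds meet at 1, so that is the treewidth.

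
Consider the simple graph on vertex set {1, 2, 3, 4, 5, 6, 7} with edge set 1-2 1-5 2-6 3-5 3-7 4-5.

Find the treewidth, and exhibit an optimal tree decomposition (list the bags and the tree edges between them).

Treewidth 1.
One optimal decomposition is:
Bags: B1 = {1, 5}  B2 = {4, 5}  B3 = {3, 5}  B4 = {1, 2}  B5 = {2, 6}  B6 = {3, 7}
Tree: B1–B2, B1–B3, B1–B4, B4–B5, B3–B6

Every bag has size at most 2, so the width is 2 − 1 = 1 and tw(G) ≤ 1. G has an edge, so its treewidth is at least 1. Therefore the treewidth is 1.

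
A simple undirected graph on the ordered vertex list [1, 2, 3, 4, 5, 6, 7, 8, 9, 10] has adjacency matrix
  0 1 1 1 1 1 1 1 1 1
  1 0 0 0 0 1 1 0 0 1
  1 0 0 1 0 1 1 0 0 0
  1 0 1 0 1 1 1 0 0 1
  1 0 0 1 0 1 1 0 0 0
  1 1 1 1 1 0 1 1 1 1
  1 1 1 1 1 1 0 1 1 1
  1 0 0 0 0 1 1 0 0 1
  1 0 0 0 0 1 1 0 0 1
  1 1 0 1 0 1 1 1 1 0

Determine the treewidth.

4

A width-4 tree decomposition is:
Bags: B1 = {1, 6, 7, 9, 10}  B2 = {1, 4, 6, 7, 10}  B3 = {1, 6, 7, 8, 10}  B4 = {1, 3, 4, 6, 7}  B5 = {1, 2, 6, 7, 10}  B6 = {1, 4, 5, 6, 7}
Tree: B1–B2, B1–B3, B2–B4, B1–B5, B4–B6
Every bag has size at most 5, so the width is 5 − 1 = 4 and tw(G) ≤ 4. Conversely, {1, 6, 7, 8, 10} is a clique of size 5, and the vertices of any clique must share a bag in every tree decomposition; so some bag has ≥ 5 vertices and tw(G) ≥ 4. The upper and lower bounds meet at 4, so that is the treewidth.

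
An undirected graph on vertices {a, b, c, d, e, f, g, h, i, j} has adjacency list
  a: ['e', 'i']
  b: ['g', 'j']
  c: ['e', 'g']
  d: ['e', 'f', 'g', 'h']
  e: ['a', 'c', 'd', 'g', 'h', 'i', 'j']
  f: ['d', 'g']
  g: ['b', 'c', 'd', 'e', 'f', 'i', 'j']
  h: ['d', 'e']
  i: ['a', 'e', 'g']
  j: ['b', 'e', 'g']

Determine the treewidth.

A width-2 tree decomposition is:
Bags: B1 = {d, e, g}  B2 = {e, g, j}  B3 = {b, g, j}  B4 = {c, e, g}  B5 = {d, f, g}  B6 = {d, e, h}  B7 = {e, g, i}  B8 = {a, e, i}
Tree: B1–B2, B2–B3, B2–B4, B1–B5, B1–B6, B4–B7, B7–B8
Each bag holds 3 vertices, so the decomposition has width 2, which upper-bounds the treewidth. Conversely, {d, e, g} is a clique of size 3, and the vertices of any clique must share a bag in every tree decomposition; so some bag has ≥ 3 vertices and tw(G) ≥ 2. Combining the bounds, tw(G) = 2.

2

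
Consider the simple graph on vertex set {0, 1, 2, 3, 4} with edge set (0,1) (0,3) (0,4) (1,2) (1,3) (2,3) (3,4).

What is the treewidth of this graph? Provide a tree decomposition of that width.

Treewidth 2.
One such decomposition:
Bags: B1 = {1, 2, 3}  B2 = {0, 1, 3}  B3 = {0, 3, 4}
Tree: B1–B2, B2–B3

The largest bag has 3 vertices, giving width 2; this decomposition certifies tw(G) ≤ 2. On the other hand G contains the 3-clique {0, 1, 3}. A clique must lie in a single bag of any decomposition, so no decomposition can have width below 2. The upper and lower bounds meet at 2, so that is the treewidth.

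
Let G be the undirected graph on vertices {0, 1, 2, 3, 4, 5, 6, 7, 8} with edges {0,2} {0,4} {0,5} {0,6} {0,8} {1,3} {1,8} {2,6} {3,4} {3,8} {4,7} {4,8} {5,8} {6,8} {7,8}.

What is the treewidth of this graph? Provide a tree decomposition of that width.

The largest bag has 3 vertices, giving width 2; this decomposition certifies tw(G) ≤ 2. On the other hand G contains the 3-clique {0, 4, 8}. A clique must lie in a single bag of any decomposition, so no decomposition can have width below 2. Combining the bounds, tw(G) = 2.

Treewidth 2.
Bags: B1 = {3, 4, 8}  B2 = {1, 3, 8}  B3 = {0, 4, 8}  B4 = {0, 5, 8}  B5 = {0, 6, 8}  B6 = {0, 2, 6}  B7 = {4, 7, 8}
Tree: B1–B2, B1–B3, B3–B4, B4–B5, B5–B6, B3–B7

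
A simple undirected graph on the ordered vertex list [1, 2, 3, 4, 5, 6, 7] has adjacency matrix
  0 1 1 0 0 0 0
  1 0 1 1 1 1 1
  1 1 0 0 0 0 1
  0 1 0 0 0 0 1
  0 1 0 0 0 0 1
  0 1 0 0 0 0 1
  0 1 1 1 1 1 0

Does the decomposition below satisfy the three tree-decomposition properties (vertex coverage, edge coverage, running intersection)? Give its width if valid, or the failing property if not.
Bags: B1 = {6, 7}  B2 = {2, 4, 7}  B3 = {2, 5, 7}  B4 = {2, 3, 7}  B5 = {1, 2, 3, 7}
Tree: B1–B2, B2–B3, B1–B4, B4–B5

A tree decomposition must satisfy three properties: every vertex lies in some bag; for every edge, both endpoints lie together in some bag; and for every vertex, the bags containing it form a connected subtree. Here edge (2,6) lies in no bag, so the decomposition is invalid.

No — edge (2,6) lies in no bag.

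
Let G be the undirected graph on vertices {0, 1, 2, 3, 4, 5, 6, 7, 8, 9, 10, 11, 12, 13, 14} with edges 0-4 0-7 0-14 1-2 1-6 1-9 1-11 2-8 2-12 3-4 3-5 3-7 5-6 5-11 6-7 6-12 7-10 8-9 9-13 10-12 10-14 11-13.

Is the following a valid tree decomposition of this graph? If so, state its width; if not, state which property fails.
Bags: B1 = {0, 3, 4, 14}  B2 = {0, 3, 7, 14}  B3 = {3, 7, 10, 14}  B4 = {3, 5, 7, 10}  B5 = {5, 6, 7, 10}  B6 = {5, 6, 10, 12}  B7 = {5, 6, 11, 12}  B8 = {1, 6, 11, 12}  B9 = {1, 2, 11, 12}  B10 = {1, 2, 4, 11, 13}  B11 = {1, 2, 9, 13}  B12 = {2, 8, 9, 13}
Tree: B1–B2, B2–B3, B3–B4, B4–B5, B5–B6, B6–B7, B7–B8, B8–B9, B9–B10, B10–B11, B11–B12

No — bags containing vertex 4 are not connected in the tree.

A tree decomposition must satisfy three properties: every vertex lies in some bag; for every edge, both endpoints lie together in some bag; and for every vertex, the bags containing it form a connected subtree. Here bags containing vertex 4 are not connected in the tree, so the decomposition is invalid.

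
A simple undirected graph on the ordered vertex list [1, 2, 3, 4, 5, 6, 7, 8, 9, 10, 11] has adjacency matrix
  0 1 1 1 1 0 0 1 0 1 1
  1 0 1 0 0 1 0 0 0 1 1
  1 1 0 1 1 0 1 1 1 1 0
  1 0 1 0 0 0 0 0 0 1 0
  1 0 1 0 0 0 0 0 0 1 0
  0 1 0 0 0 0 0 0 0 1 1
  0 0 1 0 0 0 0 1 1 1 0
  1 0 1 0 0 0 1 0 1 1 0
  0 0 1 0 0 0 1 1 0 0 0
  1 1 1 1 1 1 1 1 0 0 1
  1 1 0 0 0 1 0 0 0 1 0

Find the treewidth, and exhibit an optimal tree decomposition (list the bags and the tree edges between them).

The largest bag has 4 vertices, giving width 3; this decomposition certifies tw(G) ≤ 3. Conversely, {3, 7, 8, 9} is a clique of size 4, and the vertices of any clique must share a bag in every tree decomposition; so some bag has ≥ 4 vertices and tw(G) ≥ 3. Combining the bounds, tw(G) = 3.

Treewidth 3.
One optimal decomposition is:
Bags: B1 = {1, 2, 3, 10}  B2 = {1, 3, 5, 10}  B3 = {1, 3, 8, 10}  B4 = {3, 7, 8, 10}  B5 = {1, 2, 10, 11}  B6 = {2, 6, 10, 11}  B7 = {1, 3, 4, 10}  B8 = {3, 7, 8, 9}
Tree: B1–B2, B1–B3, B3–B4, B1–B5, B5–B6, B3–B7, B4–B8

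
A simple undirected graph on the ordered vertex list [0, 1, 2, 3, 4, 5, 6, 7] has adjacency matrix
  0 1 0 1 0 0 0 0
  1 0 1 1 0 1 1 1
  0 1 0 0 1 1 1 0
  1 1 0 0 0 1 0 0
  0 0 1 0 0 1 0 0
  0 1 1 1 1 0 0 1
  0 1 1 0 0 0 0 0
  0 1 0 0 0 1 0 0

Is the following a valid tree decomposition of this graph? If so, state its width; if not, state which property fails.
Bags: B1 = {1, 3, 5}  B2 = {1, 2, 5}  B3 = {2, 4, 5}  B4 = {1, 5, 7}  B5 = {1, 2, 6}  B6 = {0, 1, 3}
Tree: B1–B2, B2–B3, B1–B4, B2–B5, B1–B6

Checking the three conditions: (i) the bags cover all of {0, 1, 2, 3, 4, 5, 6, 7}; (ii) for each edge, some bag contains both endpoints; (iii) the bags containing any fixed vertex form a subtree. All hold, so the decomposition is valid with width 3 − 1 = 2.

Yes; width 2.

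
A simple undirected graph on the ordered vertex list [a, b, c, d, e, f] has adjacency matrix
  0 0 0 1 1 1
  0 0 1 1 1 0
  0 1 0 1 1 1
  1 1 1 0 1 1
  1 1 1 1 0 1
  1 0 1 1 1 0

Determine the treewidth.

3

A width-3 tree decomposition is:
Bags: B1 = {c, d, e, f}  B2 = {a, d, e, f}  B3 = {b, c, d, e}
Tree: B1–B2, B1–B3
Each bag holds 4 vertices, so the decomposition has width 3, which upper-bounds the treewidth. Conversely, {c, d, e, f} is a clique of size 4, and the vertices of any clique must share a bag in every tree decomposition; so some bag has ≥ 4 vertices and tw(G) ≥ 3. Therefore the treewidth is 3.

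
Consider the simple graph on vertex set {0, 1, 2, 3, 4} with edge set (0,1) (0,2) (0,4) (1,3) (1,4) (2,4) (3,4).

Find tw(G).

2

A width-2 tree decomposition is:
Bags: B1 = {0, 2, 4}  B2 = {0, 1, 4}  B3 = {1, 3, 4}
Tree: B1–B2, B2–B3
Each bag holds 3 vertices, so the decomposition has width 2, which upper-bounds the treewidth. On the other hand G contains the 3-clique {0, 1, 4}. A clique must lie in a single bag of any decomposition, so no decomposition can have width below 2. Combining the bounds, tw(G) = 2.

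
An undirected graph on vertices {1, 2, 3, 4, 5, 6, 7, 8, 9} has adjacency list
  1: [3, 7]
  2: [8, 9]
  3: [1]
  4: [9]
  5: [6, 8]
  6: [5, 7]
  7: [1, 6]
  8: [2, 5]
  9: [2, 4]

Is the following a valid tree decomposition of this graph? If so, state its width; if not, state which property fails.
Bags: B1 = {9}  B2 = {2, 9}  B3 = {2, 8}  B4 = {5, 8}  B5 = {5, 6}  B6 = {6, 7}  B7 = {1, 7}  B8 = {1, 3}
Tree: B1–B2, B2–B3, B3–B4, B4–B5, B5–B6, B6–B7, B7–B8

A tree decomposition must satisfy three properties: every vertex lies in some bag; for every edge, both endpoints lie together in some bag; and for every vertex, the bags containing it form a connected subtree. Here vertex 4 appears in no bag, so the decomposition is invalid.

No — vertex 4 appears in no bag.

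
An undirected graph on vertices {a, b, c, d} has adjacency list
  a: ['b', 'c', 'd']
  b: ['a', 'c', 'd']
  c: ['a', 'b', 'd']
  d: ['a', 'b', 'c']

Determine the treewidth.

A width-3 tree decomposition is:
Bags: B1 = {a, b, c, d}
Tree: (single bag)
With just one bag of size 4, the width is 4 − 1 = 3, so tw(G) ≤ 3. On the other hand G contains the 4-clique {a, b, c, d}. A clique must lie in a single bag of any decomposition, so no decomposition can have width below 3. The upper and lower bounds meet at 3, so that is the treewidth.

3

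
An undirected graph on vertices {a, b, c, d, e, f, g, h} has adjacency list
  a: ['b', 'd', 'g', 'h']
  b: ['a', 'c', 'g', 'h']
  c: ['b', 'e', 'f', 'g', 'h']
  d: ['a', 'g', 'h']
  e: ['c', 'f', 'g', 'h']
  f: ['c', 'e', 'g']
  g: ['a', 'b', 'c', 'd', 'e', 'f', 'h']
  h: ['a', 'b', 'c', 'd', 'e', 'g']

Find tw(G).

A width-3 tree decomposition is:
Bags: B1 = {b, c, g, h}  B2 = {a, b, g, h}  B3 = {c, e, g, h}  B4 = {a, d, g, h}  B5 = {c, e, f, g}
Tree: B1–B2, B1–B3, B2–B4, B3–B5
Every bag has size at most 4, so the width is 4 − 1 = 3 and tw(G) ≤ 3. Conversely, {a, d, g, h} is a clique of size 4, and the vertices of any clique must share a bag in every tree decomposition; so some bag has ≥ 4 vertices and tw(G) ≥ 3. Therefore the treewidth is 3.

3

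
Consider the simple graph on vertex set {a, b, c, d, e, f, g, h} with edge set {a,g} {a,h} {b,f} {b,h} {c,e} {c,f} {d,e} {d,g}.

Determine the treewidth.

2

A width-2 tree decomposition is:
Bags: B1 = {c, d, e}  B2 = {c, d, f}  B3 = {b, d, f}  B4 = {b, d, h}  B5 = {a, d, h}  B6 = {a, d, g}
Tree: B1–B2, B2–B3, B3–B4, B4–B5, B5–B6
Each bag holds 3 vertices, so the decomposition has width 2, which upper-bounds the treewidth. The edges d–e–c–f–b–h–a–g–d form a cycle, so G is not a tree and its treewidth is at least 2. The upper and lower bounds meet at 2, so that is the treewidth.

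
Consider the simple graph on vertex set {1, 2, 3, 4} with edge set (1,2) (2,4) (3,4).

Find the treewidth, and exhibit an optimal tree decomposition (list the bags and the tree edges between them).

Each bag holds 2 vertices, so the decomposition has width 1, which upper-bounds the treewidth. G has an edge, so its treewidth is at least 1. Combining the bounds, tw(G) = 1.

Treewidth 1.
One such decomposition:
Bags: B1 = {3, 4}  B2 = {2, 4}  B3 = {1, 2}
Tree: B1–B2, B2–B3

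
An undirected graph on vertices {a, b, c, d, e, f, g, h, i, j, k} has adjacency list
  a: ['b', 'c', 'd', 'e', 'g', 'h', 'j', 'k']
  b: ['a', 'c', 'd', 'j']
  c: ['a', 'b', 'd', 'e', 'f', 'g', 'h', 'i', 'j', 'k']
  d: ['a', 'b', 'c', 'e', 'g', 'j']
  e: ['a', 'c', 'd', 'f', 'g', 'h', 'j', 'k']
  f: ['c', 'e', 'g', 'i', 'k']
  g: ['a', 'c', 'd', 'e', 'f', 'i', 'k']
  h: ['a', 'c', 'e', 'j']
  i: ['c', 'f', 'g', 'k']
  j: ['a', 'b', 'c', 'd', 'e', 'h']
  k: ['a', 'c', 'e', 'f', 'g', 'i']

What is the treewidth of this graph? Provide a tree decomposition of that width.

Treewidth 4.
One such decomposition:
Bags: B1 = {a, c, d, e, g}  B2 = {a, c, e, g, k}  B3 = {c, e, f, g, k}  B4 = {a, c, d, e, j}  B5 = {c, f, g, i, k}  B6 = {a, b, c, d, j}  B7 = {a, c, e, h, j}
Tree: B1–B2, B2–B3, B1–B4, B3–B5, B4–B6, B4–B7

The largest bag has 5 vertices, giving width 4; this decomposition certifies tw(G) ≤ 4. Conversely, {a, c, d, e, g} is a clique of size 5, and the vertices of any clique must share a bag in every tree decomposition; so some bag has ≥ 5 vertices and tw(G) ≥ 4. Combining the bounds, tw(G) = 4.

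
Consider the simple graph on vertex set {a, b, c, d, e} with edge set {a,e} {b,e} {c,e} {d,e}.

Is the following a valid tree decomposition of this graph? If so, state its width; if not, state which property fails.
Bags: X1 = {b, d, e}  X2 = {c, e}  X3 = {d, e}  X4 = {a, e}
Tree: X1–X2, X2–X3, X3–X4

A tree decomposition must satisfy three properties: every vertex lies in some bag; for every edge, both endpoints lie together in some bag; and for every vertex, the bags containing it form a connected subtree. Here bags containing vertex d are not connected in the tree, so the decomposition is invalid.

No — bags containing vertex d are not connected in the tree.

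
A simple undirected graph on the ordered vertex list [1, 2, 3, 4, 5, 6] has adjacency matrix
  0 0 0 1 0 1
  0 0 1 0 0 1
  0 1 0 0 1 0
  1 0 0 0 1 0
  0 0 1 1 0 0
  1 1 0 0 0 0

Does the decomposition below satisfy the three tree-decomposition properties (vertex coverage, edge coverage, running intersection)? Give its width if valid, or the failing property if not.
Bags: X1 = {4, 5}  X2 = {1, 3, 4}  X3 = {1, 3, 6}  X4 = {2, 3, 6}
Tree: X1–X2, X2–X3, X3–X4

A tree decomposition must satisfy three properties: every vertex lies in some bag; for every edge, both endpoints lie together in some bag; and for every vertex, the bags containing it form a connected subtree. Here edge (3,5) lies in no bag, so the decomposition is invalid.

No — edge (3,5) lies in no bag.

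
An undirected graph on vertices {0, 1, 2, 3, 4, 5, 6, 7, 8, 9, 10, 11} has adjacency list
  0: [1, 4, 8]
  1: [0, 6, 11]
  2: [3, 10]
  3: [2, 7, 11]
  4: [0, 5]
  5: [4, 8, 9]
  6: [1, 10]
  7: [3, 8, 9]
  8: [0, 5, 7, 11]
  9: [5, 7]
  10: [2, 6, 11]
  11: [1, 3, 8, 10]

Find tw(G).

3

A width-3 tree decomposition is:
Bags: B1 = {4, 5, 7, 9}  B2 = {4, 5, 7, 8}  B3 = {0, 4, 7, 8}  B4 = {0, 3, 7, 8}  B5 = {0, 3, 8, 11}  B6 = {0, 1, 3, 11}  B7 = {1, 2, 3, 11}  B8 = {1, 2, 10, 11}  B9 = {1, 2, 6, 10}
Tree: B1–B2, B2–B3, B3–B4, B4–B5, B5–B6, B6–B7, B7–B8, B8–B9
Each bag holds 4 vertices, so the decomposition has width 3, which upper-bounds the treewidth. For the lower bound: the 4 vertex sets {4,5,9}, {7}, {8}, {0,1,3,11} are disjoint, each induces a connected subgraph, and every pair is joined by at least one edge of G. Contracting each set to a single vertex therefore yields K_{4} as a minor, and since treewidth is minor-monotone, tw(G) ≥ tw(K_{4}) = 3. The upper and lower bounds meet at 3, so that is the treewidth.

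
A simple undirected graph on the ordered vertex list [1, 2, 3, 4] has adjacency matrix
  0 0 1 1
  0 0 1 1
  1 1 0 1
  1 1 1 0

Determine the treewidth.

2

A width-2 tree decomposition is:
Bags: B1 = {2, 3, 4}  B2 = {1, 3, 4}
Tree: B1–B2
Every bag has size at most 3, so the width is 3 − 1 = 2 and tw(G) ≤ 2. Conversely, {1, 3, 4} is a clique of size 3, and the vertices of any clique must share a bag in every tree decomposition; so some bag has ≥ 3 vertices and tw(G) ≥ 2. Hence tw(G) = 2 exactly.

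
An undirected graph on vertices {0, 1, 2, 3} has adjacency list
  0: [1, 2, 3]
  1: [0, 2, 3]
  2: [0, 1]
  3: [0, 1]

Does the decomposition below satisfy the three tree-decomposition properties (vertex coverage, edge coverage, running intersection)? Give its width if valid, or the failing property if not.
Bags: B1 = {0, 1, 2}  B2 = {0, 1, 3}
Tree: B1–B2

Yes; width 2.

Every vertex of G appears in some bag (union = {0, 1, 2, 3}); every edge is covered by a bag; and for each vertex v the set of bags containing v is connected in the bag tree. The decomposition is therefore valid. The largest bag has 3 vertices, so the width is 2.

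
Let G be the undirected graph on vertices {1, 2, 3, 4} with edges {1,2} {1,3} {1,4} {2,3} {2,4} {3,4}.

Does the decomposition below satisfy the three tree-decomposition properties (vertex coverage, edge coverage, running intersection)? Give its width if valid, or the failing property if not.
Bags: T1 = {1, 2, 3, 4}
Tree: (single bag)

Checking the three conditions: (i) the bags cover all of {1, 2, 3, 4}; (ii) for each edge, some bag contains both endpoints; (iii) the bags containing any fixed vertex form a subtree. All hold, so the decomposition is valid with width 4 − 1 = 3.

Yes; width 3.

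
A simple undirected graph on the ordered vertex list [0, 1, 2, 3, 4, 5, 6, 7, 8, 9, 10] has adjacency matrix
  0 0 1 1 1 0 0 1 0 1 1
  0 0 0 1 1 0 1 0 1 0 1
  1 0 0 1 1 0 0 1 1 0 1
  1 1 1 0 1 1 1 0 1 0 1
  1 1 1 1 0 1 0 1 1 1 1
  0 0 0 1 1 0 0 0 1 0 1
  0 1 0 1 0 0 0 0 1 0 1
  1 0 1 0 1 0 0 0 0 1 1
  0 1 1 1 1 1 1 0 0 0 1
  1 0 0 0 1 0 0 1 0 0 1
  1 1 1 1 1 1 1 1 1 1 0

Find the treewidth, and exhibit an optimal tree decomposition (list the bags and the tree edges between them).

Treewidth 4.
One such decomposition:
Bags: B1 = {2, 3, 4, 8, 10}  B2 = {0, 2, 3, 4, 10}  B3 = {1, 3, 4, 8, 10}  B4 = {3, 4, 5, 8, 10}  B5 = {1, 3, 6, 8, 10}  B6 = {0, 2, 4, 7, 10}  B7 = {0, 4, 7, 9, 10}
Tree: B1–B2, B1–B3, B3–B4, B3–B5, B2–B6, B6–B7

Every bag has size at most 5, so the width is 5 − 1 = 4 and tw(G) ≤ 4. For the lower bound, the 5 vertices {0, 4, 7, 9, 10} are pairwise adjacent, and any tree decomposition puts a clique entirely inside one bag — forcing width ≥ 4. The upper and lower bounds meet at 4, so that is the treewidth.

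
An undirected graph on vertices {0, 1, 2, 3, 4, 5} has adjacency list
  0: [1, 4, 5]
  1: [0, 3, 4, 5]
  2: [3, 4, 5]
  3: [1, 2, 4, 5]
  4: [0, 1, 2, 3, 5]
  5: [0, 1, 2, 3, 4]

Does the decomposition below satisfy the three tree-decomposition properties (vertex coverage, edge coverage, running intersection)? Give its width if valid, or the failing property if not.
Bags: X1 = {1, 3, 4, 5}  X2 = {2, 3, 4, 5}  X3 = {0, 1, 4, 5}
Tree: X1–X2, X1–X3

Vertex coverage: the bags together contain {0, 1, 2, 3, 4, 5}, the full vertex set. Edge coverage: each edge of G has both endpoints in at least one bag. Running intersection: for every vertex, the bags containing it form a connected subtree. All three properties hold, so this is a valid tree decomposition of width max|bag| − 1 = 3, and hence tw(G) ≤ 3.

Yes; width 3.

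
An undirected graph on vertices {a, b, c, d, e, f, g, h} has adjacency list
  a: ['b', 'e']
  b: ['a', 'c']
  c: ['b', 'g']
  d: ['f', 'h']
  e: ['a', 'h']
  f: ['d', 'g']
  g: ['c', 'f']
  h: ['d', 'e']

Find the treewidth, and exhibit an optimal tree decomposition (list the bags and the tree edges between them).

Every bag has size at most 3, so the width is 3 − 1 = 2 and tw(G) ≤ 2. For the lower bound, G contains the cycle h–e–a–b–c–g–f–d–h, so G is not a forest; only forests have treewidth ≤ 1, hence tw(G) ≥ 2. Combining the bounds, tw(G) = 2.

Treewidth 2.
Bags: B1 = {a, e, h}  B2 = {a, b, h}  B3 = {b, c, h}  B4 = {c, g, h}  B5 = {f, g, h}  B6 = {d, f, h}
Tree: B1–B2, B2–B3, B3–B4, B4–B5, B5–B6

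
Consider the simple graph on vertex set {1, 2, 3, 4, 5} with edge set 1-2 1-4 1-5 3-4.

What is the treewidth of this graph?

1

A width-1 tree decomposition is:
Bags: B1 = {1, 5}  B2 = {1, 4}  B3 = {1, 2}  B4 = {3, 4}
Tree: B1–B2, B2–B3, B2–B4
The largest bag has 2 vertices, giving width 1; this decomposition certifies tw(G) ≤ 1. G has an edge, so its treewidth is at least 1. Therefore the treewidth is 1.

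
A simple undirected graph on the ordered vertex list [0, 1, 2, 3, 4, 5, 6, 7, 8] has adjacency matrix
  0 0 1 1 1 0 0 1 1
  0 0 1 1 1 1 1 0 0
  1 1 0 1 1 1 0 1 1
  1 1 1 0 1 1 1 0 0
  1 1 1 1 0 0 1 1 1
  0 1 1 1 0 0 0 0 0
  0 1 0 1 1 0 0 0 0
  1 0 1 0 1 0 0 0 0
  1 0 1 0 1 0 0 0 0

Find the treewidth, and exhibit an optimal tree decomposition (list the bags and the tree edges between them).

Every bag has size at most 4, so the width is 4 − 1 = 3 and tw(G) ≤ 3. Conversely, {0, 2, 4, 8} is a clique of size 4, and the vertices of any clique must share a bag in every tree decomposition; so some bag has ≥ 4 vertices and tw(G) ≥ 3. The upper and lower bounds meet at 3, so that is the treewidth.

Treewidth 3.
Bags: B1 = {1, 2, 3, 4}  B2 = {0, 2, 3, 4}  B3 = {0, 2, 4, 8}  B4 = {1, 2, 3, 5}  B5 = {1, 3, 4, 6}  B6 = {0, 2, 4, 7}
Tree: B1–B2, B2–B3, B1–B4, B1–B5, B3–B6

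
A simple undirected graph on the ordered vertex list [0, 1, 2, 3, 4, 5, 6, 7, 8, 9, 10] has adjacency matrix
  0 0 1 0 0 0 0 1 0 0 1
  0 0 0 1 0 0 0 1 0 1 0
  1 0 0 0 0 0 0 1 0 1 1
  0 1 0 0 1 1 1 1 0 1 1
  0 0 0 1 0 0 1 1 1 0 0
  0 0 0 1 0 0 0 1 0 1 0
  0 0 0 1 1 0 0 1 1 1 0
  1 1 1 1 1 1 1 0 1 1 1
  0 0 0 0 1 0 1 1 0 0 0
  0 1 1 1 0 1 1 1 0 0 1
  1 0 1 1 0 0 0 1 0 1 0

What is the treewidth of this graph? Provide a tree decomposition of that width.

The largest bag has 4 vertices, giving width 3; this decomposition certifies tw(G) ≤ 3. Conversely, {0, 2, 7, 10} is a clique of size 4, and the vertices of any clique must share a bag in every tree decomposition; so some bag has ≥ 4 vertices and tw(G) ≥ 3. Therefore the treewidth is 3.

Treewidth 3.
Bags: B1 = {3, 5, 7, 9}  B2 = {1, 3, 7, 9}  B3 = {3, 6, 7, 9}  B4 = {3, 4, 6, 7}  B5 = {3, 7, 9, 10}  B6 = {2, 7, 9, 10}  B7 = {0, 2, 7, 10}  B8 = {4, 6, 7, 8}
Tree: B1–B2, B1–B3, B3–B4, B1–B5, B5–B6, B6–B7, B4–B8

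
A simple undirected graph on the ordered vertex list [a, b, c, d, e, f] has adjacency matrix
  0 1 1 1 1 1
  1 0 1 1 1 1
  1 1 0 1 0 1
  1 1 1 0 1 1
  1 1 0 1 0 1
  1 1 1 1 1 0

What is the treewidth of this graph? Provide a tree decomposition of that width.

The largest bag has 5 vertices, giving width 4; this decomposition certifies tw(G) ≤ 4. On the other hand G contains the 5-clique {a, b, d, e, f}. A clique must lie in a single bag of any decomposition, so no decomposition can have width below 4. The upper and lower bounds meet at 4, so that is the treewidth.

Treewidth 4.
Bags: B1 = {a, b, c, d, f}  B2 = {a, b, d, e, f}
Tree: B1–B2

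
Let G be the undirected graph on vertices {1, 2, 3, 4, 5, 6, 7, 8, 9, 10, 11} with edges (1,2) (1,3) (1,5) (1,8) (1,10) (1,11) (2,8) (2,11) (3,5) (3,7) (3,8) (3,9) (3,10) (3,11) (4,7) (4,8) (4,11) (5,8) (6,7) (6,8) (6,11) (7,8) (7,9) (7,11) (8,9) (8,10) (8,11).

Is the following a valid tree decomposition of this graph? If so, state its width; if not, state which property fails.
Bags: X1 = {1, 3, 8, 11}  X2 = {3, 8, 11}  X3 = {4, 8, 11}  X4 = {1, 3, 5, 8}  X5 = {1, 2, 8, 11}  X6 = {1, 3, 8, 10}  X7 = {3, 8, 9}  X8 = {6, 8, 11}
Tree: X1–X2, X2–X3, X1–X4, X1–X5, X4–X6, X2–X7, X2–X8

A tree decomposition must satisfy three properties: every vertex lies in some bag; for every edge, both endpoints lie together in some bag; and for every vertex, the bags containing it form a connected subtree. Here vertex 7 appears in no bag, so the decomposition is invalid.

No — vertex 7 appears in no bag.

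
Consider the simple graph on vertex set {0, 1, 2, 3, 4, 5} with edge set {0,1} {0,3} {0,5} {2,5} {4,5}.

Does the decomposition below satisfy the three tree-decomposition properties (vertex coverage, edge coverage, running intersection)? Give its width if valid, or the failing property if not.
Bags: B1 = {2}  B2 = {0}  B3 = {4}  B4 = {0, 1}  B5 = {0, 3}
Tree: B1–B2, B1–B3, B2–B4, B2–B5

A tree decomposition must satisfy three properties: every vertex lies in some bag; for every edge, both endpoints lie together in some bag; and for every vertex, the bags containing it form a connected subtree. Here vertex 5 appears in no bag, so the decomposition is invalid.

No — vertex 5 appears in no bag.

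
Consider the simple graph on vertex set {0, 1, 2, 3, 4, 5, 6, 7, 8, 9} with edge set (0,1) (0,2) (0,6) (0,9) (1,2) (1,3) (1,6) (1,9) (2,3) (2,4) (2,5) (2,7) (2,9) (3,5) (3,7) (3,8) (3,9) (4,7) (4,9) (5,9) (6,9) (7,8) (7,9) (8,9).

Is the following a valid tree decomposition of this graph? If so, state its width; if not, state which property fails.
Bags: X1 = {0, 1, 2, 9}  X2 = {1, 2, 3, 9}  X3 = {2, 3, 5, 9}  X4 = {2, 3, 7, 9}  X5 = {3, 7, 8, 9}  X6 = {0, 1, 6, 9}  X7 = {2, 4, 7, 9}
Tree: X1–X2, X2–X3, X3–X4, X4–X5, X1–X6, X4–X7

Yes; width 3.

Vertex coverage: the bags together contain {0, 1, 2, 3, 4, 5, 6, 7, 8, 9}, the full vertex set. Edge coverage: each edge of G has both endpoints in at least one bag. Running intersection: for every vertex, the bags containing it form a connected subtree. All three properties hold, so this is a valid tree decomposition of width max|bag| − 1 = 3, and hence tw(G) ≤ 3.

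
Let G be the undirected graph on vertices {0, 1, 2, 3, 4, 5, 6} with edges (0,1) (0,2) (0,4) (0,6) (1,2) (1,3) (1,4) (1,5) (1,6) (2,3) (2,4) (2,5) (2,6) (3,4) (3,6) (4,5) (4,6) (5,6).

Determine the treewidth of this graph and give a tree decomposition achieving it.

Every bag has size at most 5, so the width is 5 − 1 = 4 and tw(G) ≤ 4. On the other hand G contains the 5-clique {0, 1, 2, 4, 6}. A clique must lie in a single bag of any decomposition, so no decomposition can have width below 4. Hence tw(G) = 4 exactly.

Treewidth 4.
One optimal decomposition is:
Bags: B1 = {1, 2, 3, 4, 6}  B2 = {0, 1, 2, 4, 6}  B3 = {1, 2, 4, 5, 6}
Tree: B1–B2, B2–B3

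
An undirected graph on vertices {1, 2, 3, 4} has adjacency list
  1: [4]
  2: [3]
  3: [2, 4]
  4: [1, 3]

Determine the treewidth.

1

A width-1 tree decomposition is:
Bags: B1 = {1, 4}  B2 = {3, 4}  B3 = {2, 3}
Tree: B1–B2, B2–B3
Every bag has size at most 2, so the width is 2 − 1 = 1 and tw(G) ≤ 1. Since G has at least one edge (e.g. 1–4), it is not an edgeless graph, so tw(G) ≥ 1. Hence tw(G) = 1 exactly.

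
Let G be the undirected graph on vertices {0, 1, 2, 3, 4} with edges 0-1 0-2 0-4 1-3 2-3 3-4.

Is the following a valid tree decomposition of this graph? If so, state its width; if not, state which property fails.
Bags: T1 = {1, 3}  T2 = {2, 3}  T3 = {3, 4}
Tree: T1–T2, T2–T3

No — vertex 0 appears in no bag.

A tree decomposition must satisfy three properties: every vertex lies in some bag; for every edge, both endpoints lie together in some bag; and for every vertex, the bags containing it form a connected subtree. Here vertex 0 appears in no bag, so the decomposition is invalid.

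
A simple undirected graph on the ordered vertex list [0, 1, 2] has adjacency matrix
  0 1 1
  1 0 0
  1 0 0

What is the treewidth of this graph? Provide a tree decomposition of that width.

Each bag holds 2 vertices, so the decomposition has width 1, which upper-bounds the treewidth. G has an edge, so its treewidth is at least 1. Hence tw(G) = 1 exactly.

Treewidth 1.
Bags: B1 = {0, 2}  B2 = {0, 1}
Tree: B1–B2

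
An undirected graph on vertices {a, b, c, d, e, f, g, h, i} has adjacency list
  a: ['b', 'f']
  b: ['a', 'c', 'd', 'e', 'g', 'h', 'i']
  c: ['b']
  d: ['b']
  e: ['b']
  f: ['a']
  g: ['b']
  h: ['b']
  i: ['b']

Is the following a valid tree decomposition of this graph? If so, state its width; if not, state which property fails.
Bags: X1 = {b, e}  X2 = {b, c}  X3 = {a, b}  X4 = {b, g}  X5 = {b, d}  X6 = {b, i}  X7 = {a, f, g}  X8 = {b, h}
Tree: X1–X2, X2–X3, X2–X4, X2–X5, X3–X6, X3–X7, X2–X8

No — bags containing vertex g are not connected in the tree.

A tree decomposition must satisfy three properties: every vertex lies in some bag; for every edge, both endpoints lie together in some bag; and for every vertex, the bags containing it form a connected subtree. Here bags containing vertex g are not connected in the tree, so the decomposition is invalid.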